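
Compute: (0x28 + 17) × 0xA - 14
Convert 0x28 (hexadecimal) → 2×16 + 8 = 40 (decimal)
Convert 0xA (hexadecimal) → 10 (decimal)
Expression in decimal: (40 + 17) × 10 - 14
Parentheses first: 40 + 17 = 57
Multiply: 57 × 10 = 570
Subtract: 570 - 14 = 556
556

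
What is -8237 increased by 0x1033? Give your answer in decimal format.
Convert 0x1033 (hexadecimal) → 1×4096 + 3×16 + 3 = 4147 (decimal)
Compute -8237 + 4147 = -4090
-4090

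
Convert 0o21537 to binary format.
Convert 0o21537 (octal) → 2×4096 + 1×512 + 5×64 + 3×8 + 7 = 9055 (decimal)
Convert 9055 (decimal) → 9055 = 8192 + 512 + 256 + 64 + 16 + 8 + 4 + 2 + 1 → 0b10001101011111 (binary)
0b10001101011111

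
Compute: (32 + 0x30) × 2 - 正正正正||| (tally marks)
Convert 0x30 (hexadecimal) → 3×16 = 48 (decimal)
Convert 正正正正||| (tally marks) → 5 + 5 + 5 + 5 + 3 = 23 (decimal)
Expression in decimal: (32 + 48) × 2 - 23
Parentheses first: 32 + 48 = 80
Multiply: 80 × 2 = 160
Subtract: 160 - 23 = 137
137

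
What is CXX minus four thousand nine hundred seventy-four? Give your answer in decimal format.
Convert CXX (Roman numeral) → 100 + 10 + 10 = 120 (decimal)
Convert four thousand nine hundred seventy-four (English words) → 4×1000 + 9×100 + 74 = 4974 (decimal)
Compute 120 - 4974 = -4854
-4854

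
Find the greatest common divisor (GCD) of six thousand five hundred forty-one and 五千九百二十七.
Convert six thousand five hundred forty-one (English words) → 6×1000 + 5×100 + 41 = 6541 (decimal)
Convert 五千九百二十七 (Chinese numeral) → 5×1000 + 9×100 + 2×10 + 7 = 5927 (decimal)
Compute gcd(6541, 5927) = 1
1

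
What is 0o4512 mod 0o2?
Convert 0o4512 (octal) → 4×512 + 5×64 + 1×8 + 2 = 2378 (decimal)
Convert 0o2 (octal) → 2 (decimal)
Compute 2378 mod 2 = 0
0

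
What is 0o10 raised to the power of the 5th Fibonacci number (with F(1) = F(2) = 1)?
Convert 0o10 (octal) → 1×8 = 8 (decimal)
Convert the 5th Fibonacci number (with F(1) = F(2) = 1) (Fibonacci index) → 1, 1, 2, 3, 5 → 5 (decimal)
Compute 8 ^ 5 = 32768
32768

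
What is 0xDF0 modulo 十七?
Convert 0xDF0 (hexadecimal) → 13×256 + 15×16 = 3568 (decimal)
Convert 十七 (Chinese numeral) → 1×10 + 7 = 17 (decimal)
Compute 3568 mod 17 = 15
15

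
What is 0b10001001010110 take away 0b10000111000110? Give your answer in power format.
Convert 0b10001001010110 (binary) → 8192 + 512 + 64 + 16 + 4 + 2 = 8790 (decimal)
Convert 0b10000111000110 (binary) → 8192 + 256 + 128 + 64 + 4 + 2 = 8646 (decimal)
Compute 8790 - 8646 = 144
Convert 144 (decimal) → 12^2 (power)
12^2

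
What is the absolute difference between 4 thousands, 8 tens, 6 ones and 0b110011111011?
Convert 4 thousands, 8 tens, 6 ones (place-value notation) → 4×1000 + 8×10 + 6 = 4086 (decimal)
Convert 0b110011111011 (binary) → 2048 + 1024 + 128 + 64 + 32 + 16 + 8 + 2 + 1 = 3323 (decimal)
Compute |4086 - 3323| = 763
763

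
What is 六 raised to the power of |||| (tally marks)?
Convert 六 (Chinese numeral) → 6 (decimal)
Convert |||| (tally marks) → 4 (decimal)
Compute 6 ^ 4 = 1296
1296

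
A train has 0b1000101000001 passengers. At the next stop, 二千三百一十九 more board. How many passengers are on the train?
Convert 0b1000101000001 (binary) → 4096 + 256 + 64 + 1 = 4417 (decimal)
Convert 二千三百一十九 (Chinese numeral) → 2×1000 + 3×100 + 1×10 + 9 = 2319 (decimal)
Compute 4417 + 2319 = 6736
6736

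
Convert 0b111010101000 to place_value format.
Convert 0b111010101000 (binary) → 2048 + 1024 + 512 + 128 + 32 + 8 = 3752 (decimal)
Convert 3752 (decimal) → 3752 = 3×1000 + 7×100 + 5×10 + 2 → 3 thousands, 7 hundreds, 5 tens, 2 ones (place-value notation)
3 thousands, 7 hundreds, 5 tens, 2 ones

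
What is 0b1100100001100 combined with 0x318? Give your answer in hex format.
Convert 0b1100100001100 (binary) → 4096 + 2048 + 256 + 8 + 4 = 6412 (decimal)
Convert 0x318 (hexadecimal) → 3×256 + 1×16 + 8 = 792 (decimal)
Compute 6412 + 792 = 7204
Convert 7204 (decimal) → 7204 = 1×4096 + 12×256 + 2×16 + 4 → 0x1C24 (hexadecimal)
0x1C24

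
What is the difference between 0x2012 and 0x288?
Convert 0x2012 (hexadecimal) → 2×4096 + 1×16 + 2 = 8210 (decimal)
Convert 0x288 (hexadecimal) → 2×256 + 8×16 + 8 = 648 (decimal)
Difference: |8210 - 648| = 7562
7562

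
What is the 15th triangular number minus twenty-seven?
The 15th triangular number = 15×16/2 = 120
Convert twenty-seven (English words) → 27 (decimal)
Compute 120 - 27 = 93
93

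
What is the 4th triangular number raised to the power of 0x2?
Convert the 4th triangular number (triangular index) → 4×5/2 = 10 (decimal)
Convert 0x2 (hexadecimal) → 2 (decimal)
Compute 10 ^ 2 = 100
100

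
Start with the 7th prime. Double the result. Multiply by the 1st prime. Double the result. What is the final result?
Convert the 7th prime (prime index) → 17 (decimal)
Start: 17
17 × 2 = 34
Convert the 1st prime (prime index) → 2 (decimal)
34 × 2 = 68
68 × 2 = 136
136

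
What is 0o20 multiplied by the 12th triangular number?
Convert 0o20 (octal) → 2×8 = 16 (decimal)
Convert the 12th triangular number (triangular index) → 12×13/2 = 78 (decimal)
Compute 16 × 78 = 1248
1248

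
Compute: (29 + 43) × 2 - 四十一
Convert 四十一 (Chinese numeral) → 4×10 + 1 = 41 (decimal)
Expression in decimal: (29 + 43) × 2 - 41
Parentheses first: 29 + 43 = 72
Multiply: 72 × 2 = 144
Subtract: 144 - 41 = 103
103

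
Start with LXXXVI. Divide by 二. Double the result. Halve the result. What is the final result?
Convert LXXXVI (Roman numeral) → 50 + 10 + 10 + 10 + 5 + 1 = 86 (decimal)
Start: 86
Convert 二 (Chinese numeral) → 2 (decimal)
86 ÷ 2 = 43
43 × 2 = 86
86 ÷ 2 = 43
43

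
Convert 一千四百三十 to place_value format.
Convert 一千四百三十 (Chinese numeral) → 1×1000 + 4×100 + 3×10 = 1430 (decimal)
Convert 1430 (decimal) → 1430 = 1×1000 + 4×100 + 3×10 → 1 thousand, 4 hundreds, 3 tens (place-value notation)
1 thousand, 4 hundreds, 3 tens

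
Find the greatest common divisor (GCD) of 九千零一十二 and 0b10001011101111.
Convert 九千零一十二 (Chinese numeral) → 9×1000 + 1×10 + 2 = 9012 (decimal)
Convert 0b10001011101111 (binary) → 8192 + 512 + 128 + 64 + 32 + 8 + 4 + 2 + 1 = 8943 (decimal)
Compute gcd(9012, 8943) = 3
3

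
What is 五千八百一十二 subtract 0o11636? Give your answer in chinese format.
Convert 五千八百一十二 (Chinese numeral) → 5×1000 + 8×100 + 1×10 + 2 = 5812 (decimal)
Convert 0o11636 (octal) → 1×4096 + 1×512 + 6×64 + 3×8 + 6 = 5022 (decimal)
Compute 5812 - 5022 = 790
Convert 790 (decimal) → 790 = 7×100 + 9×10 → 七百九十 (Chinese numeral)
七百九十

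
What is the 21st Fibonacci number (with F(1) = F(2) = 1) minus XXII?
The 21st Fibonacci number (with F(1) = F(2) = 1) = 10946
Convert XXII (Roman numeral) → 10 + 10 + 1 + 1 = 22 (decimal)
Compute 10946 - 22 = 10924
10924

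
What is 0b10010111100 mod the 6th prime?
Convert 0b10010111100 (binary) → 1024 + 128 + 32 + 16 + 8 + 4 = 1212 (decimal)
Convert the 6th prime (prime index) → 13 (decimal)
Compute 1212 mod 13 = 3
3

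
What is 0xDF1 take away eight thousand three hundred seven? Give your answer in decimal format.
Convert 0xDF1 (hexadecimal) → 13×256 + 15×16 + 1 = 3569 (decimal)
Convert eight thousand three hundred seven (English words) → 8×1000 + 3×100 + 7 = 8307 (decimal)
Compute 3569 - 8307 = -4738
-4738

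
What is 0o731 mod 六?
Convert 0o731 (octal) → 7×64 + 3×8 + 1 = 473 (decimal)
Convert 六 (Chinese numeral) → 6 (decimal)
Compute 473 mod 6 = 5
5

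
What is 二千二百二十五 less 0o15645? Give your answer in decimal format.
Convert 二千二百二十五 (Chinese numeral) → 2×1000 + 2×100 + 2×10 + 5 = 2225 (decimal)
Convert 0o15645 (octal) → 1×4096 + 5×512 + 6×64 + 4×8 + 5 = 7077 (decimal)
Compute 2225 - 7077 = -4852
-4852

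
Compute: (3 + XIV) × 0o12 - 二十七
Convert XIV (Roman numeral) → 10 + 4 = 14 (decimal)
Convert 0o12 (octal) → 1×8 + 2 = 10 (decimal)
Convert 二十七 (Chinese numeral) → 2×10 + 7 = 27 (decimal)
Expression in decimal: (3 + 14) × 10 - 27
Parentheses first: 3 + 14 = 17
Multiply: 17 × 10 = 170
Subtract: 170 - 27 = 143
143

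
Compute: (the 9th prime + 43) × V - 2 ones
Convert the 9th prime (prime index) → 23 (decimal)
Convert V (Roman numeral) → 5 (decimal)
Convert 2 ones (place-value notation) → 2 (decimal)
Expression in decimal: (23 + 43) × 5 - 2
Parentheses first: 23 + 43 = 66
Multiply: 66 × 5 = 330
Subtract: 330 - 2 = 328
328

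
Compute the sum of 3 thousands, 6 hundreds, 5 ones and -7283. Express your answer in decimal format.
Convert 3 thousands, 6 hundreds, 5 ones (place-value notation) → 3×1000 + 6×100 + 5 = 3605 (decimal)
Compute 3605 + -7283 = -3678
-3678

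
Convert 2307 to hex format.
Convert 2307 (decimal) → 2307 = 9×256 + 3 → 0x903 (hexadecimal)
0x903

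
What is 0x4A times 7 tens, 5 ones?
Convert 0x4A (hexadecimal) → 4×16 + 10 = 74 (decimal)
Convert 7 tens, 5 ones (place-value notation) → 7×10 + 5 = 75 (decimal)
Compute 74 × 75 = 5550
5550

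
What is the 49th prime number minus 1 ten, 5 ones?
The 49th prime number = 227
Convert 1 ten, 5 ones (place-value notation) → 1×10 + 5 = 15 (decimal)
Compute 227 - 15 = 212
212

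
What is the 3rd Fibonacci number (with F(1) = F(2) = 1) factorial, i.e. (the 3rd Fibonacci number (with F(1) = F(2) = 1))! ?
Convert the 3rd Fibonacci number (with F(1) = F(2) = 1) (Fibonacci index) → 1, 1, 2 → 2 (decimal)
Compute 2! = 2
2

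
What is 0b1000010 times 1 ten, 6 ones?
Convert 0b1000010 (binary) → 64 + 2 = 66 (decimal)
Convert 1 ten, 6 ones (place-value notation) → 1×10 + 6 = 16 (decimal)
Compute 66 × 16 = 1056
1056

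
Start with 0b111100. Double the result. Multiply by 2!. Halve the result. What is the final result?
Convert 0b111100 (binary) → 32 + 16 + 8 + 4 = 60 (decimal)
Start: 60
60 × 2 = 120
Convert 2! (factorial) → 2 (decimal)
120 × 2 = 240
240 ÷ 2 = 120
120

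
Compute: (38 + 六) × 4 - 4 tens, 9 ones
Convert 六 (Chinese numeral) → 6 (decimal)
Convert 4 tens, 9 ones (place-value notation) → 4×10 + 9 = 49 (decimal)
Expression in decimal: (38 + 6) × 4 - 49
Parentheses first: 38 + 6 = 44
Multiply: 44 × 4 = 176
Subtract: 176 - 49 = 127
127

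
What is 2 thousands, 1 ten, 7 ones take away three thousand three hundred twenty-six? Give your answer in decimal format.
Convert 2 thousands, 1 ten, 7 ones (place-value notation) → 2×1000 + 1×10 + 7 = 2017 (decimal)
Convert three thousand three hundred twenty-six (English words) → 3×1000 + 3×100 + 26 = 3326 (decimal)
Compute 2017 - 3326 = -1309
-1309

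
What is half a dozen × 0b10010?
Convert half a dozen (colloquial) → 6 (decimal)
Convert 0b10010 (binary) → 16 + 2 = 18 (decimal)
Compute 6 × 18 = 108
108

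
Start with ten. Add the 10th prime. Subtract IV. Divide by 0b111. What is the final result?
Convert ten (English words) → 10 (decimal)
Start: 10
Convert the 10th prime (prime index) → 29 (decimal)
10 + 29 = 39
Convert IV (Roman numeral) → 4 (decimal)
39 - 4 = 35
Convert 0b111 (binary) → 4 + 2 + 1 = 7 (decimal)
35 ÷ 7 = 5
5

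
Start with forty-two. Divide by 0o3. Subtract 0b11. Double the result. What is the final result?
Convert forty-two (English words) → 42 (decimal)
Start: 42
Convert 0o3 (octal) → 3 (decimal)
42 ÷ 3 = 14
Convert 0b11 (binary) → 2 + 1 = 3 (decimal)
14 - 3 = 11
11 × 2 = 22
22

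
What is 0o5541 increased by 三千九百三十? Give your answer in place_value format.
Convert 0o5541 (octal) → 5×512 + 5×64 + 4×8 + 1 = 2913 (decimal)
Convert 三千九百三十 (Chinese numeral) → 3×1000 + 9×100 + 3×10 = 3930 (decimal)
Compute 2913 + 3930 = 6843
Convert 6843 (decimal) → 6843 = 6×1000 + 8×100 + 4×10 + 3 → 6 thousands, 8 hundreds, 4 tens, 3 ones (place-value notation)
6 thousands, 8 hundreds, 4 tens, 3 ones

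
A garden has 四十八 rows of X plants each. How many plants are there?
Convert X (Roman numeral) → 10 (decimal)
Convert 四十八 (Chinese numeral) → 4×10 + 8 = 48 (decimal)
Compute 10 × 48 = 480
480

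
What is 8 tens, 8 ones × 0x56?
Convert 8 tens, 8 ones (place-value notation) → 8×10 + 8 = 88 (decimal)
Convert 0x56 (hexadecimal) → 5×16 + 6 = 86 (decimal)
Compute 88 × 86 = 7568
7568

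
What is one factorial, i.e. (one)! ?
Convert one (English words) → 1 (decimal)
Compute 1! = 1
1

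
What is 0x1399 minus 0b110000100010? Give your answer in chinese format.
Convert 0x1399 (hexadecimal) → 1×4096 + 3×256 + 9×16 + 9 = 5017 (decimal)
Convert 0b110000100010 (binary) → 2048 + 1024 + 32 + 2 = 3106 (decimal)
Compute 5017 - 3106 = 1911
Convert 1911 (decimal) → 1911 = 1×1000 + 9×100 + 1×10 + 1 → 一千九百一十一 (Chinese numeral)
一千九百一十一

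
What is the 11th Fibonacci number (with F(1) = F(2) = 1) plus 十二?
The 11th Fibonacci number (with F(1) = F(2) = 1): 1, 1, 2, 3, 5, 8, 13, 21, 34, 55, 89 → 89
Convert 十二 (Chinese numeral) → 1×10 + 2 = 12 (decimal)
Compute 89 + 12 = 101
101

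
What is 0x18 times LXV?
Convert 0x18 (hexadecimal) → 1×16 + 8 = 24 (decimal)
Convert LXV (Roman numeral) → 50 + 10 + 5 = 65 (decimal)
Compute 24 × 65 = 1560
1560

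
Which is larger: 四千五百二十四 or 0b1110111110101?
Convert 四千五百二十四 (Chinese numeral) → 4×1000 + 5×100 + 2×10 + 4 = 4524 (decimal)
Convert 0b1110111110101 (binary) → 4096 + 2048 + 1024 + 256 + 128 + 64 + 32 + 16 + 4 + 1 = 7669 (decimal)
Compare 4524 vs 7669: larger = 7669
7669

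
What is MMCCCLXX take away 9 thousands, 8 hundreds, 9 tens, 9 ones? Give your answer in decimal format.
Convert MMCCCLXX (Roman numeral) → 1000 + 1000 + 100 + 100 + 100 + 50 + 10 + 10 = 2370 (decimal)
Convert 9 thousands, 8 hundreds, 9 tens, 9 ones (place-value notation) → 9×1000 + 8×100 + 9×10 + 9 = 9899 (decimal)
Compute 2370 - 9899 = -7529
-7529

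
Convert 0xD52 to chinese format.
Convert 0xD52 (hexadecimal) → 13×256 + 5×16 + 2 = 3410 (decimal)
Convert 3410 (decimal) → 3410 = 3×1000 + 4×100 + 1×10 → 三千四百一十 (Chinese numeral)
三千四百一十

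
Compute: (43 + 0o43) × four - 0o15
Convert 0o43 (octal) → 4×8 + 3 = 35 (decimal)
Convert four (English words) → 4 (decimal)
Convert 0o15 (octal) → 1×8 + 5 = 13 (decimal)
Expression in decimal: (43 + 35) × 4 - 13
Parentheses first: 43 + 35 = 78
Multiply: 78 × 4 = 312
Subtract: 312 - 13 = 299
299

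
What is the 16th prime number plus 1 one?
The 16th prime number = 53
Convert 1 one (place-value notation) → 1 (decimal)
Compute 53 + 1 = 54
54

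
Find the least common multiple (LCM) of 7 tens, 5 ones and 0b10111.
Convert 7 tens, 5 ones (place-value notation) → 7×10 + 5 = 75 (decimal)
Convert 0b10111 (binary) → 16 + 4 + 2 + 1 = 23 (decimal)
Compute lcm(75, 23) = 1725
1725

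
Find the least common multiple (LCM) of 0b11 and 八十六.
Convert 0b11 (binary) → 2 + 1 = 3 (decimal)
Convert 八十六 (Chinese numeral) → 8×10 + 6 = 86 (decimal)
Compute lcm(3, 86) = 258
258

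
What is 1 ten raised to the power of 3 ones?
Convert 1 ten (place-value notation) → 1×10 = 10 (decimal)
Convert 3 ones (place-value notation) → 3 (decimal)
Compute 10 ^ 3 = 1000
1000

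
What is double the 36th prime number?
The 36th prime number = 151
Compute 151 × 2 = 302
302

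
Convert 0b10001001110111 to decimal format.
Convert 0b10001001110111 (binary) → 8192 + 512 + 64 + 32 + 16 + 4 + 2 + 1 = 8823 (decimal)
8823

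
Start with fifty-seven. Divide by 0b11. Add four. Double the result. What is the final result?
Convert fifty-seven (English words) → 57 (decimal)
Start: 57
Convert 0b11 (binary) → 2 + 1 = 3 (decimal)
57 ÷ 3 = 19
Convert four (English words) → 4 (decimal)
19 + 4 = 23
23 × 2 = 46
46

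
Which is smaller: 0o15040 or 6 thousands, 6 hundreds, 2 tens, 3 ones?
Convert 0o15040 (octal) → 1×4096 + 5×512 + 4×8 = 6688 (decimal)
Convert 6 thousands, 6 hundreds, 2 tens, 3 ones (place-value notation) → 6×1000 + 6×100 + 2×10 + 3 = 6623 (decimal)
Compare 6688 vs 6623: smaller = 6623
6623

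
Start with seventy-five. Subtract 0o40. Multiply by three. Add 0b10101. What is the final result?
Convert seventy-five (English words) → 75 (decimal)
Start: 75
Convert 0o40 (octal) → 4×8 = 32 (decimal)
75 - 32 = 43
Convert three (English words) → 3 (decimal)
43 × 3 = 129
Convert 0b10101 (binary) → 16 + 4 + 1 = 21 (decimal)
129 + 21 = 150
150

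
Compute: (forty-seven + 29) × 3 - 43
Convert forty-seven (English words) → 47 (decimal)
Expression in decimal: (47 + 29) × 3 - 43
Parentheses first: 47 + 29 = 76
Multiply: 76 × 3 = 228
Subtract: 228 - 43 = 185
185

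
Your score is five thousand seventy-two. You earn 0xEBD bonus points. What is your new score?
Convert five thousand seventy-two (English words) → 5×1000 + 72 = 5072 (decimal)
Convert 0xEBD (hexadecimal) → 14×256 + 11×16 + 13 = 3773 (decimal)
Compute 5072 + 3773 = 8845
8845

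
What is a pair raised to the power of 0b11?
Convert a pair (colloquial) → 2 (decimal)
Convert 0b11 (binary) → 2 + 1 = 3 (decimal)
Compute 2 ^ 3 = 8
8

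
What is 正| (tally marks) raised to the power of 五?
Convert 正| (tally marks) → 5 + 1 = 6 (decimal)
Convert 五 (Chinese numeral) → 5 (decimal)
Compute 6 ^ 5 = 7776
7776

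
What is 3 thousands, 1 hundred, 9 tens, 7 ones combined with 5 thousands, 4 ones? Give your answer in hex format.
Convert 3 thousands, 1 hundred, 9 tens, 7 ones (place-value notation) → 3×1000 + 1×100 + 9×10 + 7 = 3197 (decimal)
Convert 5 thousands, 4 ones (place-value notation) → 5×1000 + 4 = 5004 (decimal)
Compute 3197 + 5004 = 8201
Convert 8201 (decimal) → 8201 = 2×4096 + 9 → 0x2009 (hexadecimal)
0x2009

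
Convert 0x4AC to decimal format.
Convert 0x4AC (hexadecimal) → 4×256 + 10×16 + 12 = 1196 (decimal)
1196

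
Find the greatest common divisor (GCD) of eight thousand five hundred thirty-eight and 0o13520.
Convert eight thousand five hundred thirty-eight (English words) → 8×1000 + 5×100 + 38 = 8538 (decimal)
Convert 0o13520 (octal) → 1×4096 + 3×512 + 5×64 + 2×8 = 5968 (decimal)
Compute gcd(8538, 5968) = 2
2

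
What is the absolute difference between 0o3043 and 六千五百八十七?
Convert 0o3043 (octal) → 3×512 + 4×8 + 3 = 1571 (decimal)
Convert 六千五百八十七 (Chinese numeral) → 6×1000 + 5×100 + 8×10 + 7 = 6587 (decimal)
Compute |1571 - 6587| = 5016
5016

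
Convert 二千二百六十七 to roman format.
Convert 二千二百六十七 (Chinese numeral) → 2×1000 + 2×100 + 6×10 + 7 = 2267 (decimal)
Convert 2267 (decimal) → 2267 = 1000 + 1000 + 100 + 100 + 50 + 10 + 5 + 1 + 1 → MMCCLXVII (Roman numeral)
MMCCLXVII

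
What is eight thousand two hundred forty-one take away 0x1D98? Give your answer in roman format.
Convert eight thousand two hundred forty-one (English words) → 8×1000 + 2×100 + 41 = 8241 (decimal)
Convert 0x1D98 (hexadecimal) → 1×4096 + 13×256 + 9×16 + 8 = 7576 (decimal)
Compute 8241 - 7576 = 665
Convert 665 (decimal) → 665 = 500 + 100 + 50 + 10 + 5 → DCLXV (Roman numeral)
DCLXV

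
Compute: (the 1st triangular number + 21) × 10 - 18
Convert the 1st triangular number (triangular index) → 1×2/2 = 1 (decimal)
Expression in decimal: (1 + 21) × 10 - 18
Parentheses first: 1 + 21 = 22
Multiply: 22 × 10 = 220
Subtract: 220 - 18 = 202
202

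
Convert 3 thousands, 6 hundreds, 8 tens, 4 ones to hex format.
Convert 3 thousands, 6 hundreds, 8 tens, 4 ones (place-value notation) → 3×1000 + 6×100 + 8×10 + 4 = 3684 (decimal)
Convert 3684 (decimal) → 3684 = 14×256 + 6×16 + 4 → 0xE64 (hexadecimal)
0xE64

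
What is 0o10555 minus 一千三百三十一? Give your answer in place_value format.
Convert 0o10555 (octal) → 1×4096 + 5×64 + 5×8 + 5 = 4461 (decimal)
Convert 一千三百三十一 (Chinese numeral) → 1×1000 + 3×100 + 3×10 + 1 = 1331 (decimal)
Compute 4461 - 1331 = 3130
Convert 3130 (decimal) → 3130 = 3×1000 + 1×100 + 3×10 → 3 thousands, 1 hundred, 3 tens (place-value notation)
3 thousands, 1 hundred, 3 tens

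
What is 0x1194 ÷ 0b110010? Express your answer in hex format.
Convert 0x1194 (hexadecimal) → 1×4096 + 1×256 + 9×16 + 4 = 4500 (decimal)
Convert 0b110010 (binary) → 32 + 16 + 2 = 50 (decimal)
Compute 4500 ÷ 50 = 90
Convert 90 (decimal) → 90 = 5×16 + 10 → 0x5A (hexadecimal)
0x5A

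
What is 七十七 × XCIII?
Convert 七十七 (Chinese numeral) → 7×10 + 7 = 77 (decimal)
Convert XCIII (Roman numeral) → 90 + 1 + 1 + 1 = 93 (decimal)
Compute 77 × 93 = 7161
7161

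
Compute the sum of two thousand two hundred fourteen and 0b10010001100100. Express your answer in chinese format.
Convert two thousand two hundred fourteen (English words) → 2×1000 + 2×100 + 14 = 2214 (decimal)
Convert 0b10010001100100 (binary) → 8192 + 1024 + 64 + 32 + 4 = 9316 (decimal)
Compute 2214 + 9316 = 11530
Convert 11530 (decimal) → 11530 = 1×10000 + 1×1000 + 5×100 + 3×10 → 一万一千五百三十 (Chinese numeral)
一万一千五百三十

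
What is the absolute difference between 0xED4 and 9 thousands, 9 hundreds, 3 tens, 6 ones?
Convert 0xED4 (hexadecimal) → 14×256 + 13×16 + 4 = 3796 (decimal)
Convert 9 thousands, 9 hundreds, 3 tens, 6 ones (place-value notation) → 9×1000 + 9×100 + 3×10 + 6 = 9936 (decimal)
Compute |3796 - 9936| = 6140
6140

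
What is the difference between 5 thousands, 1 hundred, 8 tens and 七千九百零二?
Convert 5 thousands, 1 hundred, 8 tens (place-value notation) → 5×1000 + 1×100 + 8×10 = 5180 (decimal)
Convert 七千九百零二 (Chinese numeral) → 7×1000 + 9×100 + 2 = 7902 (decimal)
Difference: |5180 - 7902| = 2722
2722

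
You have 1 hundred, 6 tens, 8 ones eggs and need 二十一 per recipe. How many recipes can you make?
Convert 1 hundred, 6 tens, 8 ones (place-value notation) → 1×100 + 6×10 + 8 = 168 (decimal)
Convert 二十一 (Chinese numeral) → 2×10 + 1 = 21 (decimal)
Compute 168 ÷ 21 = 8
8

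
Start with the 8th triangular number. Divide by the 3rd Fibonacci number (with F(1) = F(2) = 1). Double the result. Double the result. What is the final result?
Convert the 8th triangular number (triangular index) → 8×9/2 = 36 (decimal)
Start: 36
Convert the 3rd Fibonacci number (with F(1) = F(2) = 1) (Fibonacci index) → 1, 1, 2 → 2 (decimal)
36 ÷ 2 = 18
18 × 2 = 36
36 × 2 = 72
72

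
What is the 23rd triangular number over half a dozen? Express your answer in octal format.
Convert the 23rd triangular number (triangular index) → 23×24/2 = 276 (decimal)
Convert half a dozen (colloquial) → 6 (decimal)
Compute 276 ÷ 6 = 46
Convert 46 (decimal) → 46 = 5×8 + 6 → 0o56 (octal)
0o56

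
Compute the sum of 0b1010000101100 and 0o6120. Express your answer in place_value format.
Convert 0b1010000101100 (binary) → 4096 + 1024 + 32 + 8 + 4 = 5164 (decimal)
Convert 0o6120 (octal) → 6×512 + 1×64 + 2×8 = 3152 (decimal)
Compute 5164 + 3152 = 8316
Convert 8316 (decimal) → 8316 = 8×1000 + 3×100 + 1×10 + 6 → 8 thousands, 3 hundreds, 1 ten, 6 ones (place-value notation)
8 thousands, 3 hundreds, 1 ten, 6 ones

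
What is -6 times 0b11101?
Convert 0b11101 (binary) → 16 + 8 + 4 + 1 = 29 (decimal)
Compute -6 × 29 = -174
-174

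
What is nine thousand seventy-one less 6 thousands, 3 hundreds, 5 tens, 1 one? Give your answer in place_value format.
Convert nine thousand seventy-one (English words) → 9×1000 + 71 = 9071 (decimal)
Convert 6 thousands, 3 hundreds, 5 tens, 1 one (place-value notation) → 6×1000 + 3×100 + 5×10 + 1 = 6351 (decimal)
Compute 9071 - 6351 = 2720
Convert 2720 (decimal) → 2720 = 2×1000 + 7×100 + 2×10 → 2 thousands, 7 hundreds, 2 tens (place-value notation)
2 thousands, 7 hundreds, 2 tens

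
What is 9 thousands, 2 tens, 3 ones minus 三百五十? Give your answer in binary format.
Convert 9 thousands, 2 tens, 3 ones (place-value notation) → 9×1000 + 2×10 + 3 = 9023 (decimal)
Convert 三百五十 (Chinese numeral) → 3×100 + 5×10 = 350 (decimal)
Compute 9023 - 350 = 8673
Convert 8673 (decimal) → 8673 = 8192 + 256 + 128 + 64 + 32 + 1 → 0b10000111100001 (binary)
0b10000111100001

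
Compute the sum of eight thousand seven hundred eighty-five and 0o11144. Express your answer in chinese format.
Convert eight thousand seven hundred eighty-five (English words) → 8×1000 + 7×100 + 85 = 8785 (decimal)
Convert 0o11144 (octal) → 1×4096 + 1×512 + 1×64 + 4×8 + 4 = 4708 (decimal)
Compute 8785 + 4708 = 13493
Convert 13493 (decimal) → 13493 = 1×10000 + 3×1000 + 4×100 + 9×10 + 3 → 一万三千四百九十三 (Chinese numeral)
一万三千四百九十三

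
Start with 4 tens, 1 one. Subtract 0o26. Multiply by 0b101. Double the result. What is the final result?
Convert 4 tens, 1 one (place-value notation) → 4×10 + 1 = 41 (decimal)
Start: 41
Convert 0o26 (octal) → 2×8 + 6 = 22 (decimal)
41 - 22 = 19
Convert 0b101 (binary) → 4 + 1 = 5 (decimal)
19 × 5 = 95
95 × 2 = 190
190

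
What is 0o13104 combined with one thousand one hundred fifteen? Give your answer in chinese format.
Convert 0o13104 (octal) → 1×4096 + 3×512 + 1×64 + 4 = 5700 (decimal)
Convert one thousand one hundred fifteen (English words) → 1×1000 + 1×100 + 15 = 1115 (decimal)
Compute 5700 + 1115 = 6815
Convert 6815 (decimal) → 6815 = 6×1000 + 8×100 + 1×10 + 5 → 六千八百一十五 (Chinese numeral)
六千八百一十五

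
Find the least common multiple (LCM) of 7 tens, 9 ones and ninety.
Convert 7 tens, 9 ones (place-value notation) → 7×10 + 9 = 79 (decimal)
Convert ninety (English words) → 90 (decimal)
Compute lcm(79, 90) = 7110
7110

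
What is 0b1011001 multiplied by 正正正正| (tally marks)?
Convert 0b1011001 (binary) → 64 + 16 + 8 + 1 = 89 (decimal)
Convert 正正正正| (tally marks) → 5 + 5 + 5 + 5 + 1 = 21 (decimal)
Compute 89 × 21 = 1869
1869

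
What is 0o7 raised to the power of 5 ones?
Convert 0o7 (octal) → 7 (decimal)
Convert 5 ones (place-value notation) → 5 (decimal)
Compute 7 ^ 5 = 16807
16807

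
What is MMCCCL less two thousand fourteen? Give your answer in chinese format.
Convert MMCCCL (Roman numeral) → 1000 + 1000 + 100 + 100 + 100 + 50 = 2350 (decimal)
Convert two thousand fourteen (English words) → 2×1000 + 14 = 2014 (decimal)
Compute 2350 - 2014 = 336
Convert 336 (decimal) → 336 = 3×100 + 3×10 + 6 → 三百三十六 (Chinese numeral)
三百三十六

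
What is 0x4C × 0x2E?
Convert 0x4C (hexadecimal) → 4×16 + 12 = 76 (decimal)
Convert 0x2E (hexadecimal) → 2×16 + 14 = 46 (decimal)
Compute 76 × 46 = 3496
3496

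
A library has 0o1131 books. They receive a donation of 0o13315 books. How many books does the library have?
Convert 0o1131 (octal) → 1×512 + 1×64 + 3×8 + 1 = 601 (decimal)
Convert 0o13315 (octal) → 1×4096 + 3×512 + 3×64 + 1×8 + 5 = 5837 (decimal)
Compute 601 + 5837 = 6438
6438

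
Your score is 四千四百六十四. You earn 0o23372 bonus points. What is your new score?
Convert 四千四百六十四 (Chinese numeral) → 4×1000 + 4×100 + 6×10 + 4 = 4464 (decimal)
Convert 0o23372 (octal) → 2×4096 + 3×512 + 3×64 + 7×8 + 2 = 9978 (decimal)
Compute 4464 + 9978 = 14442
14442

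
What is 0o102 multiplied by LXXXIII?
Convert 0o102 (octal) → 1×64 + 2 = 66 (decimal)
Convert LXXXIII (Roman numeral) → 50 + 10 + 10 + 10 + 1 + 1 + 1 = 83 (decimal)
Compute 66 × 83 = 5478
5478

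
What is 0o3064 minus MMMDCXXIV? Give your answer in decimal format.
Convert 0o3064 (octal) → 3×512 + 6×8 + 4 = 1588 (decimal)
Convert MMMDCXXIV (Roman numeral) → 1000 + 1000 + 1000 + 500 + 100 + 10 + 10 + 4 = 3624 (decimal)
Compute 1588 - 3624 = -2036
-2036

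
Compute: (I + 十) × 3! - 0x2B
Convert I (Roman numeral) → 1 (decimal)
Convert 十 (Chinese numeral) → 1×10 = 10 (decimal)
Convert 3! (factorial) → 6 (decimal)
Convert 0x2B (hexadecimal) → 2×16 + 11 = 43 (decimal)
Expression in decimal: (1 + 10) × 6 - 43
Parentheses first: 1 + 10 = 11
Multiply: 11 × 6 = 66
Subtract: 66 - 43 = 23
23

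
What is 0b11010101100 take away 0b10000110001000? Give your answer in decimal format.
Convert 0b11010101100 (binary) → 1024 + 512 + 128 + 32 + 8 + 4 = 1708 (decimal)
Convert 0b10000110001000 (binary) → 8192 + 256 + 128 + 8 = 8584 (decimal)
Compute 1708 - 8584 = -6876
-6876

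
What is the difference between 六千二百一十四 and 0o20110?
Convert 六千二百一十四 (Chinese numeral) → 6×1000 + 2×100 + 1×10 + 4 = 6214 (decimal)
Convert 0o20110 (octal) → 2×4096 + 1×64 + 1×8 = 8264 (decimal)
Difference: |6214 - 8264| = 2050
2050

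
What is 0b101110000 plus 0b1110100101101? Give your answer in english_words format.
Convert 0b101110000 (binary) → 256 + 64 + 32 + 16 = 368 (decimal)
Convert 0b1110100101101 (binary) → 4096 + 2048 + 1024 + 256 + 32 + 8 + 4 + 1 = 7469 (decimal)
Compute 368 + 7469 = 7837
Convert 7837 (decimal) → 7837 = 7×1000 + 8×100 + 37 → seven thousand eight hundred thirty-seven (English words)
seven thousand eight hundred thirty-seven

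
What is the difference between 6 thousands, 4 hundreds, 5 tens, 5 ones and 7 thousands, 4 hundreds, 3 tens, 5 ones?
Convert 6 thousands, 4 hundreds, 5 tens, 5 ones (place-value notation) → 6×1000 + 4×100 + 5×10 + 5 = 6455 (decimal)
Convert 7 thousands, 4 hundreds, 3 tens, 5 ones (place-value notation) → 7×1000 + 4×100 + 3×10 + 5 = 7435 (decimal)
Difference: |6455 - 7435| = 980
980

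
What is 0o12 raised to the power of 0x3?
Convert 0o12 (octal) → 1×8 + 2 = 10 (decimal)
Convert 0x3 (hexadecimal) → 3 (decimal)
Compute 10 ^ 3 = 1000
1000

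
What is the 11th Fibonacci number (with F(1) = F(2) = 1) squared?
The 11th Fibonacci number (with F(1) = F(2) = 1): 1, 1, 2, 3, 5, 8, 13, 21, 34, 55, 89 → 89
Compute 89² = 89 × 89 = 7921
7921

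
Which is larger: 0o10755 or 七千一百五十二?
Convert 0o10755 (octal) → 1×4096 + 7×64 + 5×8 + 5 = 4589 (decimal)
Convert 七千一百五十二 (Chinese numeral) → 7×1000 + 1×100 + 5×10 + 2 = 7152 (decimal)
Compare 4589 vs 7152: larger = 7152
7152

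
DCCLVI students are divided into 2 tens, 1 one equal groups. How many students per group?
Convert DCCLVI (Roman numeral) → 500 + 100 + 100 + 50 + 5 + 1 = 756 (decimal)
Convert 2 tens, 1 one (place-value notation) → 2×10 + 1 = 21 (decimal)
Compute 756 ÷ 21 = 36
36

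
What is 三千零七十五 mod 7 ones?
Convert 三千零七十五 (Chinese numeral) → 3×1000 + 7×10 + 5 = 3075 (decimal)
Convert 7 ones (place-value notation) → 7 (decimal)
Compute 3075 mod 7 = 2
2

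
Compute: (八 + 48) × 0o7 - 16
Convert 八 (Chinese numeral) → 8 (decimal)
Convert 0o7 (octal) → 7 (decimal)
Expression in decimal: (8 + 48) × 7 - 16
Parentheses first: 8 + 48 = 56
Multiply: 56 × 7 = 392
Subtract: 392 - 16 = 376
376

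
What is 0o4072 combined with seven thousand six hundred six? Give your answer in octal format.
Convert 0o4072 (octal) → 4×512 + 7×8 + 2 = 2106 (decimal)
Convert seven thousand six hundred six (English words) → 7×1000 + 6×100 + 6 = 7606 (decimal)
Compute 2106 + 7606 = 9712
Convert 9712 (decimal) → 9712 = 2×4096 + 2×512 + 7×64 + 6×8 → 0o22760 (octal)
0o22760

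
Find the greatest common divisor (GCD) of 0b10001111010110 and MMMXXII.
Convert 0b10001111010110 (binary) → 8192 + 512 + 256 + 128 + 64 + 16 + 4 + 2 = 9174 (decimal)
Convert MMMXXII (Roman numeral) → 1000 + 1000 + 1000 + 10 + 10 + 1 + 1 = 3022 (decimal)
Compute gcd(9174, 3022) = 2
2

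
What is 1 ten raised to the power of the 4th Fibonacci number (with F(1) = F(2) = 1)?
Convert 1 ten (place-value notation) → 1×10 = 10 (decimal)
Convert the 4th Fibonacci number (with F(1) = F(2) = 1) (Fibonacci index) → 1, 1, 2, 3 → 3 (decimal)
Compute 10 ^ 3 = 1000
1000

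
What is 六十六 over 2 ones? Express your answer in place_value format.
Convert 六十六 (Chinese numeral) → 6×10 + 6 = 66 (decimal)
Convert 2 ones (place-value notation) → 2 (decimal)
Compute 66 ÷ 2 = 33
Convert 33 (decimal) → 33 = 3×10 + 3 → 3 tens, 3 ones (place-value notation)
3 tens, 3 ones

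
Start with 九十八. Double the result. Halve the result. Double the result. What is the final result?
Convert 九十八 (Chinese numeral) → 9×10 + 8 = 98 (decimal)
Start: 98
98 × 2 = 196
196 ÷ 2 = 98
98 × 2 = 196
196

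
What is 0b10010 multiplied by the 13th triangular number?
Convert 0b10010 (binary) → 16 + 2 = 18 (decimal)
Convert the 13th triangular number (triangular index) → 13×14/2 = 91 (decimal)
Compute 18 × 91 = 1638
1638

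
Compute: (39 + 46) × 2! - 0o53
Convert 2! (factorial) → 2 (decimal)
Convert 0o53 (octal) → 5×8 + 3 = 43 (decimal)
Expression in decimal: (39 + 46) × 2 - 43
Parentheses first: 39 + 46 = 85
Multiply: 85 × 2 = 170
Subtract: 170 - 43 = 127
127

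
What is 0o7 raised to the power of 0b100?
Convert 0o7 (octal) → 7 (decimal)
Convert 0b100 (binary) → 4 (decimal)
Compute 7 ^ 4 = 2401
2401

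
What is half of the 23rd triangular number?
The 23rd triangular number = 23×24/2 = 276
Compute 276 ÷ 2 = 138
138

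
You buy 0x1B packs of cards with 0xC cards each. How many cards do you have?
Convert 0xC (hexadecimal) → 12 (decimal)
Convert 0x1B (hexadecimal) → 1×16 + 11 = 27 (decimal)
Compute 12 × 27 = 324
324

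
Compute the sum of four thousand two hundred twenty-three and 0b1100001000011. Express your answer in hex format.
Convert four thousand two hundred twenty-three (English words) → 4×1000 + 2×100 + 23 = 4223 (decimal)
Convert 0b1100001000011 (binary) → 4096 + 2048 + 64 + 2 + 1 = 6211 (decimal)
Compute 4223 + 6211 = 10434
Convert 10434 (decimal) → 10434 = 2×4096 + 8×256 + 12×16 + 2 → 0x28C2 (hexadecimal)
0x28C2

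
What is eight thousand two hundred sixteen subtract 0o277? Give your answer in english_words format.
Convert eight thousand two hundred sixteen (English words) → 8×1000 + 2×100 + 16 = 8216 (decimal)
Convert 0o277 (octal) → 2×64 + 7×8 + 7 = 191 (decimal)
Compute 8216 - 191 = 8025
Convert 8025 (decimal) → 8025 = 8×1000 + 25 → eight thousand twenty-five (English words)
eight thousand twenty-five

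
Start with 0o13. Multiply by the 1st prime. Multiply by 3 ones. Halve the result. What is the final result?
Convert 0o13 (octal) → 1×8 + 3 = 11 (decimal)
Start: 11
Convert the 1st prime (prime index) → 2 (decimal)
11 × 2 = 22
Convert 3 ones (place-value notation) → 3 (decimal)
22 × 3 = 66
66 ÷ 2 = 33
33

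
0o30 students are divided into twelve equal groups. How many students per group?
Convert 0o30 (octal) → 3×8 = 24 (decimal)
Convert twelve (English words) → 12 (decimal)
Compute 24 ÷ 12 = 2
2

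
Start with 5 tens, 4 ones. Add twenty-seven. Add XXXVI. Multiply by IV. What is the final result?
Convert 5 tens, 4 ones (place-value notation) → 5×10 + 4 = 54 (decimal)
Start: 54
Convert twenty-seven (English words) → 27 (decimal)
54 + 27 = 81
Convert XXXVI (Roman numeral) → 10 + 10 + 10 + 5 + 1 = 36 (decimal)
81 + 36 = 117
Convert IV (Roman numeral) → 4 (decimal)
117 × 4 = 468
468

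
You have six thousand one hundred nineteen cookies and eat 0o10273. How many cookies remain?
Convert six thousand one hundred nineteen (English words) → 6×1000 + 1×100 + 19 = 6119 (decimal)
Convert 0o10273 (octal) → 1×4096 + 2×64 + 7×8 + 3 = 4283 (decimal)
Compute 6119 - 4283 = 1836
1836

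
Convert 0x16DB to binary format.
Convert 0x16DB (hexadecimal) → 1×4096 + 6×256 + 13×16 + 11 = 5851 (decimal)
Convert 5851 (decimal) → 5851 = 4096 + 1024 + 512 + 128 + 64 + 16 + 8 + 2 + 1 → 0b1011011011011 (binary)
0b1011011011011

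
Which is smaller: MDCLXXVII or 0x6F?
Convert MDCLXXVII (Roman numeral) → 1000 + 500 + 100 + 50 + 10 + 10 + 5 + 1 + 1 = 1677 (decimal)
Convert 0x6F (hexadecimal) → 6×16 + 15 = 111 (decimal)
Compare 1677 vs 111: smaller = 111
111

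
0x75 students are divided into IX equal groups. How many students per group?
Convert 0x75 (hexadecimal) → 7×16 + 5 = 117 (decimal)
Convert IX (Roman numeral) → 9 (decimal)
Compute 117 ÷ 9 = 13
13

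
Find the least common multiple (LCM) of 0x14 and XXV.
Convert 0x14 (hexadecimal) → 1×16 + 4 = 20 (decimal)
Convert XXV (Roman numeral) → 10 + 10 + 5 = 25 (decimal)
Compute lcm(20, 25) = 100
100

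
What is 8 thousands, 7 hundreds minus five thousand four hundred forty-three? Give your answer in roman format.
Convert 8 thousands, 7 hundreds (place-value notation) → 8×1000 + 7×100 = 8700 (decimal)
Convert five thousand four hundred forty-three (English words) → 5×1000 + 4×100 + 43 = 5443 (decimal)
Compute 8700 - 5443 = 3257
Convert 3257 (decimal) → 3257 = 1000 + 1000 + 1000 + 100 + 100 + 50 + 5 + 1 + 1 → MMMCCLVII (Roman numeral)
MMMCCLVII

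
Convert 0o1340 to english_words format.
Convert 0o1340 (octal) → 1×512 + 3×64 + 4×8 = 736 (decimal)
Convert 736 (decimal) → 736 = 7×100 + 36 → seven hundred thirty-six (English words)
seven hundred thirty-six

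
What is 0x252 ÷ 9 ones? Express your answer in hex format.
Convert 0x252 (hexadecimal) → 2×256 + 5×16 + 2 = 594 (decimal)
Convert 9 ones (place-value notation) → 9 (decimal)
Compute 594 ÷ 9 = 66
Convert 66 (decimal) → 66 = 4×16 + 2 → 0x42 (hexadecimal)
0x42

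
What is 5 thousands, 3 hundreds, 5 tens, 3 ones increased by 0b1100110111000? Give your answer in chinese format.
Convert 5 thousands, 3 hundreds, 5 tens, 3 ones (place-value notation) → 5×1000 + 3×100 + 5×10 + 3 = 5353 (decimal)
Convert 0b1100110111000 (binary) → 4096 + 2048 + 256 + 128 + 32 + 16 + 8 = 6584 (decimal)
Compute 5353 + 6584 = 11937
Convert 11937 (decimal) → 11937 = 1×10000 + 1×1000 + 9×100 + 3×10 + 7 → 一万一千九百三十七 (Chinese numeral)
一万一千九百三十七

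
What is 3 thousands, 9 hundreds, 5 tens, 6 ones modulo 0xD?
Convert 3 thousands, 9 hundreds, 5 tens, 6 ones (place-value notation) → 3×1000 + 9×100 + 5×10 + 6 = 3956 (decimal)
Convert 0xD (hexadecimal) → 13 (decimal)
Compute 3956 mod 13 = 4
4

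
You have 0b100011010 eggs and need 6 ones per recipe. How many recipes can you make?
Convert 0b100011010 (binary) → 256 + 16 + 8 + 2 = 282 (decimal)
Convert 6 ones (place-value notation) → 6 (decimal)
Compute 282 ÷ 6 = 47
47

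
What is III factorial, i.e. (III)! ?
Convert III (Roman numeral) → 1 + 1 + 1 = 3 (decimal)
Compute 3! = 6
6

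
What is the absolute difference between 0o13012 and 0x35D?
Convert 0o13012 (octal) → 1×4096 + 3×512 + 1×8 + 2 = 5642 (decimal)
Convert 0x35D (hexadecimal) → 3×256 + 5×16 + 13 = 861 (decimal)
Compute |5642 - 861| = 4781
4781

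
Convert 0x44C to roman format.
Convert 0x44C (hexadecimal) → 4×256 + 4×16 + 12 = 1100 (decimal)
Convert 1100 (decimal) → 1100 = 1000 + 100 → MC (Roman numeral)
MC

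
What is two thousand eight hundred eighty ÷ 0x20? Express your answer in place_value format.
Convert two thousand eight hundred eighty (English words) → 2×1000 + 8×100 + 80 = 2880 (decimal)
Convert 0x20 (hexadecimal) → 2×16 = 32 (decimal)
Compute 2880 ÷ 32 = 90
Convert 90 (decimal) → 90 = 9×10 → 9 tens (place-value notation)
9 tens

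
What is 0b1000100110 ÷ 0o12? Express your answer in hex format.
Convert 0b1000100110 (binary) → 512 + 32 + 4 + 2 = 550 (decimal)
Convert 0o12 (octal) → 1×8 + 2 = 10 (decimal)
Compute 550 ÷ 10 = 55
Convert 55 (decimal) → 55 = 3×16 + 7 → 0x37 (hexadecimal)
0x37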